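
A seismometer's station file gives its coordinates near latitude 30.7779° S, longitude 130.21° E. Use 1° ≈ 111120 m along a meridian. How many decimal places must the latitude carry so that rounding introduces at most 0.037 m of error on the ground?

7

One degree of latitude covers 111120 m.
With N decimal places the half-ulp bound is 0.5·10⁻ᴺ°, or 0.5·10⁻ᴺ × 111120 m on the ground.
Need 0.5 × 111120 × 10⁻ᴺ ≤ 0.037 → 10⁻ᴺ ≤ 6.659e-07, so N ≥ 6.18.
At 6 places the error can reach 0.0556 m, but 7 places keeps it to 0.00556 m.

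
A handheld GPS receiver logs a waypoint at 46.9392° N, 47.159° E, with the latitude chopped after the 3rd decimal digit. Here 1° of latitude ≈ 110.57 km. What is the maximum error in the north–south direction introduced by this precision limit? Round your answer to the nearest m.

111 m

Truncating at 3 decimal places can drop up to a full unit in the last place, so the latitude may be off by as much as 0.001°.
Along the meridian that is 0.001° × 110570 m/° = 110.57 m.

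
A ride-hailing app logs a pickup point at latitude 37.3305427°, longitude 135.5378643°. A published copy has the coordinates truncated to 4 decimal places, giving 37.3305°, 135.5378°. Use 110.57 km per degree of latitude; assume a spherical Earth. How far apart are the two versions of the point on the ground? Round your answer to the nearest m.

Δlat = 37.3305427 − 37.3305 = +0.0000427°; Δlon = 135.5378643 − 135.5378 = +0.0000643°.
N–S: 0.0000427° × 110570 m/° = 4.72134 m.
East–west at this latitude: 0.0000643° × 110570 × cos 37.3305° ≈ 0.0000643 × 87919.8 = 5.65324 m.
Combined displacement = (4.72134² + 5.65324²)^½ ≈ 7.36547 m.

7 m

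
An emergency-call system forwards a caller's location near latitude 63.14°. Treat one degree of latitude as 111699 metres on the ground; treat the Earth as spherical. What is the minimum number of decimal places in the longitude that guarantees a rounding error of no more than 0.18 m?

6

At 63.14° one degree of longitude covers 111699 × cos 63.14° ≈ 111699 × 0.4518 ≈ 50466.9 m.
Rounding to N decimal places gives at most 0.5 × 10⁻ᴺ degrees of error, i.e. 0.5 × 10⁻ᴺ × 50466.9 m.
Setting 25233.5 × 10⁻ᴺ ≤ 0.18 gives 10ᴺ ≥ 1.402e+05, i.e. N ≥ 5.15.
At 5 places the error can reach 0.252 m, but 6 places keeps it to 0.0252 m.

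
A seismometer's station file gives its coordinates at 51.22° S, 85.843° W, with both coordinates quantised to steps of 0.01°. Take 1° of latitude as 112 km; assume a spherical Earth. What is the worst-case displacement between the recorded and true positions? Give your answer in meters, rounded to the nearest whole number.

With a 0.01° grid the true value lies within half a step, ±0.01°/2 = ±0.005°, of the stored one.
N–S: 0.005° × 112000 m/° = 560 m.
Longitude error → 0.005 × 112000 × cos 51.22° = 0.005 × 112000 × 0.6263 ≈ 350.746 m.
Worst case both components are at the extreme and orthogonal: √(560² + 350.746²) ≈ 660.774 m.

661 meters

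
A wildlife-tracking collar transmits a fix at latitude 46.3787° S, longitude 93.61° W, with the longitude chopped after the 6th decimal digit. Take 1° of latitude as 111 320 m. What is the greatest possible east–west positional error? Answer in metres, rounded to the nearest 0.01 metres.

Truncating at 6 decimal places can drop up to a full unit in the last place, so the longitude may be off by as much as 1e-06°.
At latitude 46.3787° a degree of longitude spans 111320 m × cos 46.3787° = 111320 × 0.6899 ≈ 76798.4 m.
Maximum E–W displacement: 1e-06 × 76798.4 = 0.0767984 m.

0.08 metres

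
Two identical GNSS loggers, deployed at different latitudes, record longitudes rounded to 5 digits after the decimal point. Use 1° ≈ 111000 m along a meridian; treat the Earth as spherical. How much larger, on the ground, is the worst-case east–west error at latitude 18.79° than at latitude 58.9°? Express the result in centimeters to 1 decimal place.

Rounding to 5 decimal places leaves the longitude within ±5e-06° of the true value.
At 18.79°: 5e-06° × 111000 × cos 18.79° = 5e-06 × 111000 × 0.9467 ≈ 0.52542 m.
Error at 58.9° = 5e-06° × 111000 × cos 58.9° ≈ 0.555 × 0.5165 = 0.28668 m.
So the lower-latitude error exceeds the higher by 0.52542 − 0.28668 = 0.23875 m.
That is 0.238746 m = 23.875 cm.

23.9 centimeters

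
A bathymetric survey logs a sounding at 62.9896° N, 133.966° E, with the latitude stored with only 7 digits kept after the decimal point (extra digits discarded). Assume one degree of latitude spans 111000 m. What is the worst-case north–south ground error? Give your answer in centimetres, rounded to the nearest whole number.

Truncating at 7 decimal places can drop up to a full unit in the last place, so the latitude may be off by as much as 1e-07°.
North–south distance: 1e-07° × 111000 m/° = 0.0111 m.
That is 0.0111 m = 1.11 cm.

1 centimetres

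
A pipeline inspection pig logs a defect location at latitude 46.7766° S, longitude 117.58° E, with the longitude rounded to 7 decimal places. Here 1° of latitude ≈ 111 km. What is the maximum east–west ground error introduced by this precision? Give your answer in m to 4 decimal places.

0.0038 m

Rounding to 7 decimal places leaves the longitude within ±5e-08° of the true value.
At latitude 46.7766° a degree of longitude spans 111000 m × cos 46.7766° = 111000 × 0.6848 ≈ 76017.8 m.
Maximum E–W displacement: 5e-08 × 76017.8 = 0.00380089 m.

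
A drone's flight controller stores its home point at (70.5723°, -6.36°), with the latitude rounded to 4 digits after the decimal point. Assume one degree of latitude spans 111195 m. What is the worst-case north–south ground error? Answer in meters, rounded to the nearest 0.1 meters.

5.6 meters

Rounding to 4 decimal places leaves the latitude within ±5e-05° of the true value.
North–south distance: 5e-05° × 111195 m/° = 5.55975 m.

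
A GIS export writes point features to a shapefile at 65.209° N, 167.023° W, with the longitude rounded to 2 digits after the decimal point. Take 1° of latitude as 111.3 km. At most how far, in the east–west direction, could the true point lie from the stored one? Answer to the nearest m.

Rounding to 2 decimal places leaves the longitude within ±0.005° of the true value.
Parallels shrink by cos φ, so at 65.209° a degree of longitude is 111300 × 0.4193 ≈ 46669.1 m.
East–west error: 0.005° × 46669.1 m/° ≈ 233.346 m.

233 m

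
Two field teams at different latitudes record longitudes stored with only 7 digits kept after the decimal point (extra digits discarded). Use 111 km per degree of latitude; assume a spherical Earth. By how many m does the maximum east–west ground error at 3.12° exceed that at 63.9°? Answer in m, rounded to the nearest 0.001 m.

Truncating at 7 decimal places can drop up to a full unit in the last place, so the longitude may be off by as much as 1e-07°.
Error at 3.12° = 1e-07° × 111000 × cos 3.12° ≈ 0.0111 × 0.9985 = 0.011084 m.
At 63.9°: 1e-07° × 111000 × cos 63.9° = 1e-07 × 111000 × 0.4399 ≈ 0.0048833 m.
So the lower-latitude error exceeds the higher by 0.011084 − 0.0048833 = 0.0062002 m.

0.006 m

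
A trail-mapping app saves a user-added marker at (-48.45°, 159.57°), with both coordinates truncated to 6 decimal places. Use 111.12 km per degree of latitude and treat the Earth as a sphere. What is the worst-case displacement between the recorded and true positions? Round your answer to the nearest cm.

13 cm

Truncating at 6 decimal places can drop up to a full unit in the last place, so each coordinate may be off by as much as 1e-06°.
N–S: 1e-06° × 111120 m/° = 0.11112 m.
E–W at 48.45°: 1e-06° × 111120 × cos 48.45° = 1e-06 × 111120 × 0.6633 ≈ 0.0737029 m.
Combining orthogonally: (0.11112² + 0.0737029²)^½ ≈ 0.133341 m.
That is 0.133341 m = 13.334 cm.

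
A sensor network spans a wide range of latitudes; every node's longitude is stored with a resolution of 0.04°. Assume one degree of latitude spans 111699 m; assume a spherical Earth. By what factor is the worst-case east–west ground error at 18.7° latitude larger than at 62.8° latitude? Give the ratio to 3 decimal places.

With a 0.04° grid the true value lies within half a step, ±0.04°/2 = ±0.02°, of the stored one.
Error at 18.7° = 0.02° × 111699 × cos 18.7° ≈ 2234 × 0.9472 = 2116 m.
Error at 62.8° = 0.02° × 111699 × cos 62.8° ≈ 2234 × 0.4571 = 1021.1 m.
The ratio reduces to cos 18.7° / cos 62.8° = 0.9472/0.4571 ≈ 2.0722.

2.072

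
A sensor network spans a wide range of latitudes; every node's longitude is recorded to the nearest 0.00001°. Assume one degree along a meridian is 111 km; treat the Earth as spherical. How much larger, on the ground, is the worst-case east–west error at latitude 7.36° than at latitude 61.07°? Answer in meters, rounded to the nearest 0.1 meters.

0.3 meters

Rounding to 5 decimal places leaves the longitude within ±5e-06° of the true value.
At 7.36°: 5e-06° × 111000 × cos 7.36° = 5e-06 × 111000 × 0.9918 ≈ 0.55043 m.
At 61.07°: 5e-06° × 111000 × cos 61.07° = 5e-06 × 111000 × 0.4837 ≈ 0.26848 m.
Difference: 0.55043 − 0.26848 = 0.28195 m.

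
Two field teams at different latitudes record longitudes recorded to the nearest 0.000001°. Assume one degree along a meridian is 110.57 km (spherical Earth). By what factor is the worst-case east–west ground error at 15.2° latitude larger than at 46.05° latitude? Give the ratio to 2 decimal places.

Rounding to 6 decimal places leaves the longitude within ±5e-07° of the true value.
Error at 15.2° = 5e-07° × 110570 × cos 15.2° ≈ 0.055285 × 0.9650 = 0.053351 m.
At 46.05°: 5e-07° × 110570 × cos 46.05° = 5e-07 × 110570 × 0.6940 ≈ 0.038369 m.
Ratio: 0.053351 / 0.038369 = cos 15.2° / cos 46.05° ≈ 1.3905.

1.39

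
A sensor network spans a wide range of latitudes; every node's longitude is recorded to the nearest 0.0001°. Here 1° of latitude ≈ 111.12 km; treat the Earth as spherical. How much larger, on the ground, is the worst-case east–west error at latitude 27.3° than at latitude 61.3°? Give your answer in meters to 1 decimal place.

Rounding to 4 decimal places leaves the longitude within ±5e-05° of the true value.
Error at 27.3° = 5e-05° × 111120 × cos 27.3° ≈ 5.556 × 0.8886 = 4.9372 m.
At 61.3°: 5e-05° × 111120 × cos 61.3° = 5e-05 × 111120 × 0.4802 ≈ 2.6681 m.
Difference: 4.9372 − 2.6681 = 2.269 m.

2.3 meters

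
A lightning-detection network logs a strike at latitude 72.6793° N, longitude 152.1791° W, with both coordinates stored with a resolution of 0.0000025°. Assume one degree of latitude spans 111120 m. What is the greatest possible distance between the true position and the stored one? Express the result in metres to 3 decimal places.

With a 0.0000025° grid the true value lies within half a step, ±0.0000025°/2 = ±1.25e-06°, of the stored one.
North–south component: 1.25e-06° × 111120 = 0.1389 m.
East–west component at 72.6793°: 1.25e-06° × 111120 × cos 72.6793° ≈ 1.25e-06 × 33082.6 ≈ 0.0413533 m.
The two errors are perpendicular, so the maximum displacement is √(0.1389² + 0.0413533²) ≈ 0.144925 m.

0.145 metres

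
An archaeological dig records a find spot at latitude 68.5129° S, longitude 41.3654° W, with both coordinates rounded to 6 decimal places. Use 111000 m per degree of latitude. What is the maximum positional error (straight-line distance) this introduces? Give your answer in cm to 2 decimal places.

Rounding to 6 decimal places leaves each coordinate within ±5e-07° of the true value.
North–south component: 5e-07° × 111000 = 0.0555 m.
Longitude error → 5e-07 × 111000 × cos 68.5129° = 5e-07 × 111000 × 0.3663 ≈ 0.0203292 m.
Worst case both components are at the extreme and orthogonal: √(0.0555² + 0.0203292²) ≈ 0.0591061 m.
That is 0.0591061 m = 5.9106 cm.

5.91 cm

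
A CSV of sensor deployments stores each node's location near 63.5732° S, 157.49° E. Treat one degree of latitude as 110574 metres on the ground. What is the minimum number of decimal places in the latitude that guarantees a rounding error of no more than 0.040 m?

7 decimal places

One degree of latitude covers 110574 m.
With N decimal places the half-ulp bound is 0.5·10⁻ᴺ°, or 0.5·10⁻ᴺ × 110574 m on the ground.
Need 0.5 × 110574 × 10⁻ᴺ ≤ 0.040 → 10⁻ᴺ ≤ 7.235e-07, so N ≥ 6.14.
N = 6 would give 0.0553 m (too coarse); N = 7 gives 0.00553 m ≤ 0.040 m.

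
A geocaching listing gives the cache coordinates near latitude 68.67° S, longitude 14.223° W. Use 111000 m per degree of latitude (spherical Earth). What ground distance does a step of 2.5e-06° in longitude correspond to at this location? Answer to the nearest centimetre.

10 centimetres

2.5e-06° of longitude at 68.67° is 2.5e-06 × 111000 × cos 68.67° ≈ 2.5e-06 × 40375 = 0.100938 m.
That is 0.100938 m = 10.094 cm.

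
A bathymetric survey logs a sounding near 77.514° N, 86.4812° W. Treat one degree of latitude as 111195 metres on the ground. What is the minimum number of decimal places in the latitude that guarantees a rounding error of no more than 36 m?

One degree of latitude covers 111195 m.
With N decimal places the half-ulp bound is 0.5·10⁻ᴺ°, or 0.5·10⁻ᴺ × 111195 m on the ground.
Need 0.5 × 111195 × 10⁻ᴺ ≤ 36 → 10⁻ᴺ ≤ 6.475e-04, so N ≥ 3.19.
At 3 places the error can reach 55.6 m, but 4 places keeps it to 5.56 m.

4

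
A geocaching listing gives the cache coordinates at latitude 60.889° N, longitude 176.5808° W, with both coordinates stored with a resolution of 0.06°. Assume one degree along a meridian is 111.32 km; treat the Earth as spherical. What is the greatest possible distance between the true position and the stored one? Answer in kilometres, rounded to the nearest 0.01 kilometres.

3.71 kilometres

With a 0.06° grid the true value lies within half a step, ±0.06°/2 = ±0.03°, of the stored one.
North–south component: 0.03° × 111320 = 3339.6 m.
East–west component at 60.889°: 0.03° × 111320 × cos 60.889° ≈ 0.03 × 54157.5 ≈ 1624.73 m.
Combining orthogonally: (3339.6² + 1624.73²)^½ ≈ 3713.85 m.
That is 3713.85 m = 3.7138 km.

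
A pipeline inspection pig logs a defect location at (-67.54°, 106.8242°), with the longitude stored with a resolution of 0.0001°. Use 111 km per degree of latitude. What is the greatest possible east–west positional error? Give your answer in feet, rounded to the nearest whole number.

7 feet

With a 0.0001° grid the true value lies within half a step, ±0.0001°/2 = ±5e-05°, of the stored one.
Parallels shrink by cos φ, so at 67.54° a degree of longitude is 111000 × 0.3820 ≈ 42406.3 m.
Maximum E–W displacement: 5e-05 × 42406.3 = 2.12031 m.
In feet: 2.12031 m ÷ 0.3048 ≈ 6.9564 ft.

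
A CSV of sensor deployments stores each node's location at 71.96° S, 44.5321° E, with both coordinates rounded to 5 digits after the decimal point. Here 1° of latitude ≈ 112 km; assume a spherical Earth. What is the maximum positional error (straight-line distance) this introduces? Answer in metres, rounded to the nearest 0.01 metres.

0.59 metres

Rounding to 5 decimal places leaves each coordinate within ±5e-06° of the true value.
Latitude error → 5e-06 × 112000 = 0.56 m along the meridian.
E–W at 71.96°: 5e-06° × 112000 × cos 71.96° = 5e-06 × 112000 × 0.3097 ≈ 0.173421 m.
The two errors are perpendicular, so the maximum displacement is √(0.56² + 0.173421²) ≈ 0.586238 m.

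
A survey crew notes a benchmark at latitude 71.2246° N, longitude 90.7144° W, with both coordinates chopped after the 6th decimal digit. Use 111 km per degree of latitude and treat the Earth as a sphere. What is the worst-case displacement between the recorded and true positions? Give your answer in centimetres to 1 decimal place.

11.7 centimetres

Truncating at 6 decimal places can drop up to a full unit in the last place, so each coordinate may be off by as much as 1e-06°.
N–S: 1e-06° × 111000 m/° = 0.111 m.
Longitude error → 1e-06 × 111000 × cos 71.2246° = 1e-06 × 111000 × 0.3219 ≈ 0.0357264 m.
The two errors are perpendicular, so the maximum displacement is √(0.111² + 0.0357264²) ≈ 0.116608 m.
That is 0.116608 m = 11.661 cm.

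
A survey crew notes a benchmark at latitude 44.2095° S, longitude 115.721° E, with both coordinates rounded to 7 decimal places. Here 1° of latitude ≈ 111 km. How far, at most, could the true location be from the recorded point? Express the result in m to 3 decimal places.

0.007 m

Rounding to 7 decimal places leaves each coordinate within ±5e-08° of the true value.
Latitude error → 5e-08 × 111000 = 0.00555 m along the meridian.
East–west component at 44.2095°: 5e-08° × 111000 × cos 44.2095° ≈ 5e-08 × 79564.2 ≈ 0.00397821 m.
The two errors are perpendicular, so the maximum displacement is √(0.00555² + 0.00397821²) ≈ 0.00682852 m.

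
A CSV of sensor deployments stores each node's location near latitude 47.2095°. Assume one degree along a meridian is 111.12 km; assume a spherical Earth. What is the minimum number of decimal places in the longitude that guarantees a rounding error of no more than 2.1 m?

At 47.2095° one degree of longitude covers 111120 × cos 47.2095° ≈ 111120 × 0.6793 ≈ 75486 m.
Rounding to N decimal places gives at most 0.5 × 10⁻ᴺ degrees of error, i.e. 0.5 × 10⁻ᴺ × 75486 m.
Need 0.5 × 75486 × 10⁻ᴺ ≤ 2.1 → 10⁻ᴺ ≤ 5.564e-05, so N ≥ 4.25.
So 5 decimal places suffice (0.377 m); 4 would allow up to 3.77 m.

5 decimal places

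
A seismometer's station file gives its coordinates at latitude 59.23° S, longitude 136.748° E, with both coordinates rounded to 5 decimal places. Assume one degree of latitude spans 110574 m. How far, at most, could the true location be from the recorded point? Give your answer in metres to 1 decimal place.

0.6 metres

Rounding to 5 decimal places leaves each coordinate within ±5e-06° of the true value.
North–south component: 5e-06° × 110574 = 0.55287 m.
East–west component at 59.23°: 5e-06° × 110574 × cos 59.23° ≈ 5e-06 × 56568.9 ≈ 0.282844 m.
Combining orthogonally: (0.55287² + 0.282844²)^½ ≈ 0.62102 m.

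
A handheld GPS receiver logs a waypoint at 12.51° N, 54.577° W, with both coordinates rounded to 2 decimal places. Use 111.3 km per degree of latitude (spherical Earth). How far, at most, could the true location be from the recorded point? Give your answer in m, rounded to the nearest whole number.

778 m

Rounding to 2 decimal places leaves each coordinate within ±0.005° of the true value.
Latitude error → 0.005 × 111300 = 556.5 m along the meridian.
Longitude error → 0.005 × 111300 × cos 12.51° = 0.005 × 111300 × 0.9763 ≈ 543.288 m.
The two errors are perpendicular, so the maximum displacement is √(556.5² + 543.288²) ≈ 777.723 m.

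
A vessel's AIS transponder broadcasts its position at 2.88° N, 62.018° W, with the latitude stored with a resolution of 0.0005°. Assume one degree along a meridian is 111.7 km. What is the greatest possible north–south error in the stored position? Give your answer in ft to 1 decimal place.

With a 0.0005° grid the true value lies within half a step, ±0.0005°/2 = ±0.00025°, of the stored one.
North–south distance: 0.00025° × 111700 m/° = 27.925 m.
In feet: 27.925 m ÷ 0.3048 ≈ 91.617 ft.

91.6 ft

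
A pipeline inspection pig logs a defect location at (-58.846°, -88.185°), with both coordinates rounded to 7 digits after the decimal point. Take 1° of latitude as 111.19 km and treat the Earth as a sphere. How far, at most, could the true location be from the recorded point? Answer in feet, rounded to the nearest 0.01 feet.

0.02 feet

Rounding to 7 decimal places leaves each coordinate within ±5e-08° of the true value.
North–south component: 5e-08° × 111190 = 0.0055595 m.
E–W at 58.846°: 5e-08° × 111190 × cos 58.846° = 5e-08 × 111190 × 0.5173 ≈ 0.00287615 m.
Worst case both components are at the extreme and orthogonal: √(0.0055595² + 0.00287615²) ≈ 0.00625942 m.
In feet: 0.00625942 m ÷ 0.3048 ≈ 0.020536 ft.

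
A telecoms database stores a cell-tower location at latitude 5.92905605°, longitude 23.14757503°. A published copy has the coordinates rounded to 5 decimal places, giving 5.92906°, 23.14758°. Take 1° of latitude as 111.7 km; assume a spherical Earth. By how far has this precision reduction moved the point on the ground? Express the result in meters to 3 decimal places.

The latitude changed by -0.00000395° and the longitude by -0.00000497°.
North–south shift: -0.00000395 × 111700 = -0.441215 m.
E–W at 5.92906°: -0.00000497° × 111700 × cos 5.92906° = -0.00000497 × 111700 × 0.9947 ≈ -0.552179 m.
Hypotenuse of the two orthogonal shifts: √(0.441215² + 0.552179²) = 0.706805 m.

0.707 meters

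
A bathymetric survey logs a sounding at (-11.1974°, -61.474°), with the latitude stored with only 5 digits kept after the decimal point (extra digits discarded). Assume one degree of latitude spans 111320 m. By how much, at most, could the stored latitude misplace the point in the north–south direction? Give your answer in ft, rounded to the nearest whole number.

4 ft

Truncating at 5 decimal places can drop up to a full unit in the last place, so the latitude may be off by as much as 1e-05°.
North–south distance: 1e-05° × 111320 m/° = 1.1132 m.
In feet: 1.1132 m ÷ 0.3048 ≈ 3.6522 ft.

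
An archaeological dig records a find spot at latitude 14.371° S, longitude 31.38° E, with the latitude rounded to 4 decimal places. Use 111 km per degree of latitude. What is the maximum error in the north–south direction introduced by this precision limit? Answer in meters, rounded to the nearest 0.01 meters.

5.55 meters

Rounding to 4 decimal places leaves the latitude within ±5e-05° of the true value.
So the N–S error is at most 5e-05 × 111000 = 5.55 m.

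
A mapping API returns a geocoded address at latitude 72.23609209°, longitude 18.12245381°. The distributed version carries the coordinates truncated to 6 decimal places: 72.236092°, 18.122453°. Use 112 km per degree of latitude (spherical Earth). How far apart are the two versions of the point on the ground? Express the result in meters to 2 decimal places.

Δlat = 72.23609209 − 72.236092 = +0.00000009°; Δlon = 18.12245381 − 18.122453 = +0.00000081°.
N–S: 0.00000009° × 112000 m/° = 0.01008 m.
East–west at this latitude: 0.00000081° × 112000 × cos 72.2361° ≈ 0.00000081 × 34170.7 = 0.0276783 m.
Hypotenuse of the two orthogonal shifts: √(0.01008² + 0.0276783²) = 0.0294566 m.

0.03 meters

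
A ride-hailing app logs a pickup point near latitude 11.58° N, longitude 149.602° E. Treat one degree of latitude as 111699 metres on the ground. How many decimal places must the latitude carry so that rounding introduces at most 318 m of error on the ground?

3 decimal places

One degree of latitude covers 111699 m.
Rounding to N decimal places gives at most 0.5 × 10⁻ᴺ degrees of error, i.e. 0.5 × 10⁻ᴺ × 111699 m.
Need 0.5 × 111699 × 10⁻ᴺ ≤ 318 → 10⁻ᴺ ≤ 5.694e-03, so N ≥ 2.24.
At 2 places the error can reach 558 m, but 3 places keeps it to 55.8 m.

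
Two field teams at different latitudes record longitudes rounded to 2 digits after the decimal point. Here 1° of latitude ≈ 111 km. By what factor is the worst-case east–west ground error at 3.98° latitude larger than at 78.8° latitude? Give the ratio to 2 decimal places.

Rounding to 2 decimal places leaves the longitude within ±0.005° of the true value.
Error at 3.98° = 0.005° × 111000 × cos 3.98° ≈ 555 × 0.9976 = 553.66 m.
At 78.8°: 0.005° × 111000 × cos 78.8° = 0.005 × 111000 × 0.1942 ≈ 107.8 m.
The ratio reduces to cos 3.98° / cos 78.8° = 0.9976/0.1942 ≈ 5.1360.

5.14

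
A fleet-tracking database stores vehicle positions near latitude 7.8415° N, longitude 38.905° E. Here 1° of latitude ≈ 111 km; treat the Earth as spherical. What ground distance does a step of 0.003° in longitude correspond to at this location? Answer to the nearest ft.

1082 ft

At 7.8415° a degree of longitude is 111000 × cos 7.8415° ≈ 109962 m, so 0.003° corresponds to 329.886 m.
Converting: 329.886 m × 3.2808 ft/m ≈ 1082.3 ft.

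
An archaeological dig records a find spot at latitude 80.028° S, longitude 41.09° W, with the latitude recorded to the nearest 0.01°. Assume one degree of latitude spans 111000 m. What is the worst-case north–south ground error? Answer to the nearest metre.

Rounding to 2 decimal places leaves the latitude within ±0.005° of the true value.
Along the meridian that is 0.005° × 111000 m/° = 555 m.

555 metres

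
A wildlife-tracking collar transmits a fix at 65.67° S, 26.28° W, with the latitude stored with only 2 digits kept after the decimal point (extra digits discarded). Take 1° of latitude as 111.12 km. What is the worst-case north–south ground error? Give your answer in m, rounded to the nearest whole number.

Truncating at 2 decimal places can drop up to a full unit in the last place, so the latitude may be off by as much as 0.01°.
North–south distance: 0.01° × 111120 m/° = 1111.2 m.

1111 m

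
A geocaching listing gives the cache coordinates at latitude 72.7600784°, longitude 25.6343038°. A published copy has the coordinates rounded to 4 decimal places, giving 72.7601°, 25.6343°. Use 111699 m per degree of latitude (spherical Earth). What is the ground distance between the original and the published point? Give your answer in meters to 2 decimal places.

Δlat = 72.7600784 − 72.7601 = -0.0000216°; Δlon = 25.6343038 − 25.6343 = +0.0000038°.
North–south shift: -0.0000216 × 111699 = -2.4127 m.
East–west at this latitude: 0.0000038° × 111699 × cos 72.7601° ≈ 0.0000038 × 33104.6 = 0.125797 m.
Hypotenuse of the two orthogonal shifts: √(2.4127² + 0.125797²) = 2.41598 m.

2.42 meters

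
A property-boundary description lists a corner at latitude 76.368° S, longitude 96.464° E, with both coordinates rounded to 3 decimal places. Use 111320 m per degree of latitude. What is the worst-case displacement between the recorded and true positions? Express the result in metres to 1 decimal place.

57.2 metres

Rounding to 3 decimal places leaves each coordinate within ±0.0005° of the true value.
Latitude error → 0.0005 × 111320 = 55.66 m along the meridian.
Longitude error → 0.0005 × 111320 × cos 76.368° = 0.0005 × 111320 × 0.2357 ≈ 13.1182 m.
Worst case both components are at the extreme and orthogonal: √(55.66² + 13.1182²) ≈ 57.185 m.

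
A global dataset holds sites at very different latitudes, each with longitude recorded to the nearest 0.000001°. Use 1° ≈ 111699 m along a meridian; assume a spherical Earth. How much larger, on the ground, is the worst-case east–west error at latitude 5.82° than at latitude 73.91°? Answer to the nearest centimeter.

4 centimeters

Rounding to 6 decimal places leaves the longitude within ±5e-07° of the true value.
At 5.82°: 5e-07° × 111699 × cos 5.82° = 5e-07 × 111699 × 0.9948 ≈ 0.055562 m.
At 73.91°: 5e-07° × 111699 × cos 73.91° = 5e-07 × 111699 × 0.2771 ≈ 0.015479 m.
So the lower-latitude error exceeds the higher by 0.055562 − 0.015479 = 0.040083 m.
That is 0.0400831 m = 4.0083 cm.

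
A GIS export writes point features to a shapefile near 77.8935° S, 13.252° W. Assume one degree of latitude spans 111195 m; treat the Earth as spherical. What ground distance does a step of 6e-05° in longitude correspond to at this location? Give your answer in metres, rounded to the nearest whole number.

1 metres

6e-05° of longitude at 77.8935° is 6e-05 × 111195 × cos 77.8935° ≈ 6e-05 × 23320.9 = 1.39925 m.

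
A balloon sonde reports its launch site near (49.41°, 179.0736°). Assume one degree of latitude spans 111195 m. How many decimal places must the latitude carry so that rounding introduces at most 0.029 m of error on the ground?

7 decimal places

One degree of latitude covers 111195 m.
With N decimal places the half-ulp bound is 0.5·10⁻ᴺ°, or 0.5·10⁻ᴺ × 111195 m on the ground.
Setting 55597.5 × 10⁻ᴺ ≤ 0.029 gives 10ᴺ ≥ 1.917e+06, i.e. N ≥ 6.28.
At 6 places the error can reach 0.0556 m, but 7 places keeps it to 0.00556 m.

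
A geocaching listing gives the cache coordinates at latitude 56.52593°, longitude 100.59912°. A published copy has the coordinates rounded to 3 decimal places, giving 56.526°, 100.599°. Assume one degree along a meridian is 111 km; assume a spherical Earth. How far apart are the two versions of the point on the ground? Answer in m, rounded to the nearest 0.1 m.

10.7 m

Δlat = 56.52593 − 56.526 = -0.00007°; Δlon = 100.59912 − 100.599 = +0.00012°.
N–S: -0.00007° × 111000 m/° = -7.77 m.
East–west at this latitude: 0.00012° × 111000 × cos 56.526° ≈ 0.00012 × 61223 = 7.34676 m.
Hypotenuse of the two orthogonal shifts: √(7.77² + 7.34676²) = 10.6934 m.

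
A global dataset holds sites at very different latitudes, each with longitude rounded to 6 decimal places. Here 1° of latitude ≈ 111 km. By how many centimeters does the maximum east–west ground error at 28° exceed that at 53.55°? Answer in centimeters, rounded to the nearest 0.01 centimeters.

Rounding to 6 decimal places leaves the longitude within ±5e-07° of the true value.
Error at 28° = 5e-07° × 111000 × cos 28° ≈ 0.0555 × 0.8829 = 0.049004 m.
At 53.55°: 5e-07° × 111000 × cos 53.55° = 5e-07 × 111000 × 0.5941 ≈ 0.032974 m.
Difference: 0.049004 − 0.032974 = 0.01603 m.
That is 0.0160299 m = 1.603 cm.

1.60 centimeters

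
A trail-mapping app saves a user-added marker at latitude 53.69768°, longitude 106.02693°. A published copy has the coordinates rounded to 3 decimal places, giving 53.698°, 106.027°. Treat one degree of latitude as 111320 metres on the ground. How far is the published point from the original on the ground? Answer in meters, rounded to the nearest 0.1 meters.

Δlat = 53.69768 − 53.698 = -0.00032°; Δlon = 106.02693 − 106.027 = -0.00007°.
North–south shift: -0.00032 × 111320 = -35.6224 m.
E–W at 53.698°: -0.00007° × 111320 × cos 53.698° = -0.00007 × 111320 × 0.5920 ≈ -4.61342 m.
Combined displacement = (35.6224² + 4.61342²)^½ ≈ 35.9199 m.

35.9 meters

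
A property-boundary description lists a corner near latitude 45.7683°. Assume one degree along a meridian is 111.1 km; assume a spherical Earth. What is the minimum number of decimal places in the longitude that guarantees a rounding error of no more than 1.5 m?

At 45.7683° one degree of longitude covers 111100 × cos 45.7683° ≈ 111100 × 0.6976 ≈ 77499.1 m.
Rounding to N decimal places gives at most 0.5 × 10⁻ᴺ degrees of error, i.e. 0.5 × 10⁻ᴺ × 77499.1 m.
Need 0.5 × 77499.1 × 10⁻ᴺ ≤ 1.5 → 10⁻ᴺ ≤ 3.871e-05, so N ≥ 4.41.
So 5 decimal places suffice (0.387 m); 4 would allow up to 3.87 m.

5 decimal places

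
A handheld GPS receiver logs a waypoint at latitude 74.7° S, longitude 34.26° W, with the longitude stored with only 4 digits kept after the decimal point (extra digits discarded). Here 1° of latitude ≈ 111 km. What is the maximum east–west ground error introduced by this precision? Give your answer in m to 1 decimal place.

Truncating at 4 decimal places can drop up to a full unit in the last place, so the longitude may be off by as much as 0.0001°.
One degree of longitude at 74.7° is 111000 × cos 74.7° ≈ 111000 × 0.2639 = 29289.9 m.
East–west error: 0.0001° × 29289.9 m/° ≈ 2.92899 m.

2.9 m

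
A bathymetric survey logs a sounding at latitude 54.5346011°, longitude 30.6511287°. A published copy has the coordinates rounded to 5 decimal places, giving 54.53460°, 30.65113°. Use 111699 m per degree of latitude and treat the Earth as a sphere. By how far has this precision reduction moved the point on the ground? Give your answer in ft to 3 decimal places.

Δlat = 54.5346011 − 54.53460 = +0.0000011°; Δlon = 30.6511287 − 30.65113 = -0.0000013°.
North–south shift: 0.0000011 × 111699 = 0.122869 m.
East–west at this latitude: -0.0000013° × 111699 × cos 54.5346° ≈ -0.0000013 × 64809 = -0.0842517 m.
Combined displacement = (0.122869² + 0.0842517²)^½ ≈ 0.14898 m.
Converting: 0.14898 m × 3.2808 ft/m ≈ 0.48878 ft.

0.489 ft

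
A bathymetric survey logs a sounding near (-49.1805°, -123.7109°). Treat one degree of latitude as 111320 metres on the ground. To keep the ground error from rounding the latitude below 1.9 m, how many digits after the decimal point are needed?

5 decimal places

One degree of latitude covers 111320 m.
With N decimal places the half-ulp bound is 0.5·10⁻ᴺ°, or 0.5·10⁻ᴺ × 111320 m on the ground.
Setting 55660 × 10⁻ᴺ ≤ 1.9 gives 10ᴺ ≥ 2.929e+04, i.e. N ≥ 4.47.
N = 4 would give 5.57 m (too coarse); N = 5 gives 0.557 m ≤ 1.9 m.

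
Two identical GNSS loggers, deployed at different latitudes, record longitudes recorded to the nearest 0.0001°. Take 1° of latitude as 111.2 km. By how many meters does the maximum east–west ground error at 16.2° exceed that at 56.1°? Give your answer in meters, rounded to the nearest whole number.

2 meters

Rounding to 4 decimal places leaves the longitude within ±5e-05° of the true value.
Error at 16.2° = 5e-05° × 111200 × cos 16.2° ≈ 5.56 × 0.9603 = 5.3392 m.
At 56.1°: 5e-05° × 111200 × cos 56.1° = 5e-05 × 111200 × 0.5577 ≈ 3.1011 m.
Difference: 5.3392 − 3.1011 = 2.2382 m.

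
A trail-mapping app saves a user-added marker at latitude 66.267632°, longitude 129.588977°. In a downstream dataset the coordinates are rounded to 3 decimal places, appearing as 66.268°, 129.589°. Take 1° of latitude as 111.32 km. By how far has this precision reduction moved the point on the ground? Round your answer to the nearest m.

41 m

Δlat = 66.267632 − 66.268 = -0.000368°; Δlon = 129.588977 − 129.589 = -0.000023°.
N–S: -0.000368° × 111320 m/° = -40.9658 m.
East–west at this latitude: -0.000023° × 111320 × cos 66.268° ≈ -0.000023 × 44801.7 = -1.03044 m.
Distance: √(40.9658² + 1.03044²) ≈ 40.9787 m.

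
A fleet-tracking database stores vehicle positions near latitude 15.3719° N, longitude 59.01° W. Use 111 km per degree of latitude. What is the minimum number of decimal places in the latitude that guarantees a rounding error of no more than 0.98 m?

5 decimal places

One degree of latitude covers 111000 m.
Rounding to N decimal places gives at most 0.5 × 10⁻ᴺ degrees of error, i.e. 0.5 × 10⁻ᴺ × 111000 m.
Setting 55500 × 10⁻ᴺ ≤ 0.98 gives 10ᴺ ≥ 5.663e+04, i.e. N ≥ 4.75.
So 5 decimal places suffice (0.555 m); 4 would allow up to 5.55 m.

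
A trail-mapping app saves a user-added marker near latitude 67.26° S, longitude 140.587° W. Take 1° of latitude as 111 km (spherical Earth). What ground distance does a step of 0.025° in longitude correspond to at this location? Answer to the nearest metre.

0.025° of longitude at 67.26° is 0.025 × 111000 × cos 67.26° ≈ 0.025 × 42907.1 = 1072.68 m.

1073 metres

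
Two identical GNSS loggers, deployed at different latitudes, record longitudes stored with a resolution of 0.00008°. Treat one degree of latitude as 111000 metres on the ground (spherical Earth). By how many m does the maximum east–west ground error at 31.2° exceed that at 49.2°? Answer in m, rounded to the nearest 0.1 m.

0.9 m

With a 0.00008° grid the true value lies within half a step, ±0.00008°/2 = ±4e-05°, of the stored one.
Error at 31.2° = 4e-05° × 111000 × cos 31.2° ≈ 4.44 × 0.8554 = 3.7978 m.
At 49.2°: 4e-05° × 111000 × cos 49.2° = 4e-05 × 111000 × 0.6534 ≈ 2.9012 m.
Difference: 3.7978 − 2.9012 = 0.89663 m.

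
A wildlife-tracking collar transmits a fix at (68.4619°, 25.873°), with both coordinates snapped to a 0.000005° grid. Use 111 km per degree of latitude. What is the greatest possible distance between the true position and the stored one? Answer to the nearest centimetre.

With a 0.000005° grid the true value lies within half a step, ±0.000005°/2 = ±2.5e-06°, of the stored one.
N–S: 2.5e-06° × 111000 m/° = 0.2775 m.
E–W at 68.4619°: 2.5e-06° × 111000 × cos 68.4619° = 2.5e-06 × 111000 × 0.3671 ≈ 0.101876 m.
The two errors are perpendicular, so the maximum displacement is √(0.2775² + 0.101876²) ≈ 0.295609 m.
That is 0.295609 m = 29.561 cm.

30 centimetres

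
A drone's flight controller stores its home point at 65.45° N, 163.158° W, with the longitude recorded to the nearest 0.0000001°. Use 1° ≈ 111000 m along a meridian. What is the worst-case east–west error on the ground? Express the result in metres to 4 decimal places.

0.0023 metres

Rounding to 7 decimal places leaves the longitude within ±5e-08° of the true value.
One degree of longitude at 65.45° is 111000 × cos 65.45° ≈ 111000 × 0.4155 = 46119.1 m.
East–west error: 5e-08° × 46119.1 m/° ≈ 0.00230595 m.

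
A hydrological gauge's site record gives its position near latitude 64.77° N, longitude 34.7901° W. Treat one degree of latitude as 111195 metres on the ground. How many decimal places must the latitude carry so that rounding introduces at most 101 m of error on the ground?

3

One degree of latitude covers 111195 m.
Rounding to N decimal places gives at most 0.5 × 10⁻ᴺ degrees of error, i.e. 0.5 × 10⁻ᴺ × 111195 m.
Need 0.5 × 111195 × 10⁻ᴺ ≤ 101 → 10⁻ᴺ ≤ 1.817e-03, so N ≥ 2.74.
N = 2 would give 556 m (too coarse); N = 3 gives 55.6 m ≤ 101 m.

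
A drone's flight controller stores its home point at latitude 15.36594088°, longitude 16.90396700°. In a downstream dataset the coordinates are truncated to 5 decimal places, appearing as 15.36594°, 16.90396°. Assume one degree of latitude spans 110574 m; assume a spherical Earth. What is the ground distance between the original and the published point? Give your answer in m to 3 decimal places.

Δlat = 15.36594088 − 15.36594 = +0.00000088°; Δlon = 16.90396700 − 16.90396 = +0.00000700°.
North–south shift: 0.00000088 × 110574 = 0.0973051 m.
East–west at this latitude: 0.00000700° × 110574 × cos 15.3659° ≈ 0.00000700 × 106621 = 0.746349 m.
Combined displacement = (0.0973051² + 0.746349²)^½ ≈ 0.752666 m.

0.753 m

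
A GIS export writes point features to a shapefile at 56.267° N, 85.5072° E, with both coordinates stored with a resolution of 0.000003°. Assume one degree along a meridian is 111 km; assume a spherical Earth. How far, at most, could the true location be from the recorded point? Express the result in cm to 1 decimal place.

19.0 cm

With a 0.000003° grid the true value lies within half a step, ±0.000003°/2 = ±1.5e-06°, of the stored one.
N–S: 1.5e-06° × 111000 m/° = 0.1665 m.
E–W at 56.267°: 1.5e-06° × 111000 × cos 56.267° = 1.5e-06 × 111000 × 0.5553 ≈ 0.0924614 m.
The two errors are perpendicular, so the maximum displacement is √(0.1665² + 0.0924614²) ≈ 0.19045 m.
That is 0.19045 m = 19.045 cm.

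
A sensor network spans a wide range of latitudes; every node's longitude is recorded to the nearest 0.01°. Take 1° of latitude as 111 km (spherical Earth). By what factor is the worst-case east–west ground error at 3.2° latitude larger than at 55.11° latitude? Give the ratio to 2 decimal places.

Rounding to 2 decimal places leaves the longitude within ±0.005° of the true value.
Error at 3.2° = 0.005° × 111000 × cos 3.2° ≈ 555 × 0.9984 = 554.13 m.
Error at 55.11° = 0.005° × 111000 × cos 55.11° ≈ 555 × 0.5720 = 317.46 m.
Ratio: 554.13 / 317.46 = cos 3.2° / cos 55.11° ≈ 1.7455.

1.75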